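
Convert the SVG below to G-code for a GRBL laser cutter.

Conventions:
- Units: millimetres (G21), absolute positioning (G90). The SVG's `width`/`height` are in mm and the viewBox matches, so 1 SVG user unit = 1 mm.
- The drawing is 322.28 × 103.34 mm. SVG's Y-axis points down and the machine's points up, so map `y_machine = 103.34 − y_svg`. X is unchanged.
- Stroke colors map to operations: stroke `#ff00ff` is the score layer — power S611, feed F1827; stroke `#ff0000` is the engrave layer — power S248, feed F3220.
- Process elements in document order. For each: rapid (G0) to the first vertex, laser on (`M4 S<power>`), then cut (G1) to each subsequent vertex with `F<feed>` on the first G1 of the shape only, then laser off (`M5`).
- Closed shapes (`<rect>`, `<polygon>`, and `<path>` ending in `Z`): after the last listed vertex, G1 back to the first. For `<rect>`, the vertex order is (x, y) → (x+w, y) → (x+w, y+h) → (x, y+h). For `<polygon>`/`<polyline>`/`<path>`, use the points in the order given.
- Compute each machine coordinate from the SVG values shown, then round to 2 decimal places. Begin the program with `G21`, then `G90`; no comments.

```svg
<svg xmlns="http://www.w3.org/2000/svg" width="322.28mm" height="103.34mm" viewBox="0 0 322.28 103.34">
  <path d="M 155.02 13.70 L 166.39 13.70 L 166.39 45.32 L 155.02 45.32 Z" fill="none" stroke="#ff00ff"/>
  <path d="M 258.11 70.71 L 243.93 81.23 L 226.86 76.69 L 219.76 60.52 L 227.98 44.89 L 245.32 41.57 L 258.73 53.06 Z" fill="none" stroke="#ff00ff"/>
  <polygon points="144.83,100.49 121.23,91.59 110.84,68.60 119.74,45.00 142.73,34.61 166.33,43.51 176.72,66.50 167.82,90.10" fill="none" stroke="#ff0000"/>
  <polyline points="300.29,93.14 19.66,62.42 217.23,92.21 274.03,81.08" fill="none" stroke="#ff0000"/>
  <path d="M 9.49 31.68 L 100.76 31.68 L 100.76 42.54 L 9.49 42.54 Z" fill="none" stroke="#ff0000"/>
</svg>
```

G21
G90
G0 X155.02 Y89.64
M4 S611
G1 X166.39 Y89.64 F1827
G1 X166.39 Y58.02
G1 X155.02 Y58.02
G1 X155.02 Y89.64
M5
G0 X258.11 Y32.63
M4 S611
G1 X243.93 Y22.11 F1827
G1 X226.86 Y26.65
G1 X219.76 Y42.82
G1 X227.98 Y58.45
G1 X245.32 Y61.77
G1 X258.73 Y50.28
G1 X258.11 Y32.63
M5
G0 X144.83 Y2.85
M4 S248
G1 X121.23 Y11.75 F3220
G1 X110.84 Y34.74
G1 X119.74 Y58.34
G1 X142.73 Y68.73
G1 X166.33 Y59.83
G1 X176.72 Y36.84
G1 X167.82 Y13.24
G1 X144.83 Y2.85
M5
G0 X300.29 Y10.20
M4 S248
G1 X19.66 Y40.92 F3220
G1 X217.23 Y11.13
G1 X274.03 Y22.26
M5
G0 X9.49 Y71.66
M4 S248
G1 X100.76 Y71.66 F3220
G1 X100.76 Y60.80
G1 X9.49 Y60.80
G1 X9.49 Y71.66
M5

1 u = 1 mm; y_m = 103.34 − y.

[1] `<path>` rectangle, #ff00ff→score S611 F1827: (155.02,89.64) → (166.39,89.64) → (166.39,58.02) → (155.02,58.02) → (155.02,89.64) (closed)

[2] `<path>` regular polygon, #ff00ff→score S611 F1827: (258.11,32.63) → (243.93,22.11) → (226.86,26.65) → (219.76,42.82) → (227.98,58.45) → (245.32,61.77) → (258.73,50.28) → (258.11,32.63) (closed)

[3] `<polygon>` regular polygon, #ff0000→engrave S248 F3220: (144.83,2.85) → (121.23,11.75) → (110.84,34.74) → (119.74,58.34) → (142.73,68.73) → (166.33,59.83) → (176.72,36.84) → (167.82,13.24) → (144.83,2.85) (closed)

[4] `<polyline>` open polyline, #ff0000→engrave S248 F3220: (300.29,10.20) → (19.66,40.92) → (217.23,11.13) → (274.03,22.26)

[5] `<path>` rectangle, #ff0000→engrave S248 F3220: (9.49,71.66) → (100.76,71.66) → (100.76,60.80) → (9.49,60.80) → (9.49,71.66) (closed)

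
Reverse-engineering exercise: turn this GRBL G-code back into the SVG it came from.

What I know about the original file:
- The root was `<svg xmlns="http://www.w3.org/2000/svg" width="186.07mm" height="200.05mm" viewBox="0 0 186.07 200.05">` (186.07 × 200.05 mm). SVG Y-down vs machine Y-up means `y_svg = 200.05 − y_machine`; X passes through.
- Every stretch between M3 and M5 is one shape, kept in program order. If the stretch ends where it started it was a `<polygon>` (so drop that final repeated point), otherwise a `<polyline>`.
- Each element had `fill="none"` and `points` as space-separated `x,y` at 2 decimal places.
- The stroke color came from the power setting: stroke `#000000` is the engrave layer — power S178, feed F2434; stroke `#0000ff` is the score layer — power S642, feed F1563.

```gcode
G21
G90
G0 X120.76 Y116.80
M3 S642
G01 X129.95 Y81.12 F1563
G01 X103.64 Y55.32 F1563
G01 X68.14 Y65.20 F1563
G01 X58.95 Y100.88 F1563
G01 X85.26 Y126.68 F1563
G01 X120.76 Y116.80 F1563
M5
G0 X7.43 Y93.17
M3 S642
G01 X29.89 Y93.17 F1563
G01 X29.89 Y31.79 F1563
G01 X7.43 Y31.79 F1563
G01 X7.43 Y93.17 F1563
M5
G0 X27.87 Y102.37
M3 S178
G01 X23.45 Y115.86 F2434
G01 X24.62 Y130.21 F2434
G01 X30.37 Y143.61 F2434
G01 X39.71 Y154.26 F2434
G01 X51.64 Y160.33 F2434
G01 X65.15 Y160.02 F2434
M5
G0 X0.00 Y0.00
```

y_svg = 200.05 − y_m.

[1] S642→`#0000ff` (score); closed run; points: 120.76,83.25 129.95,118.93 103.64,144.73 68.14,134.85 58.95,99.17 85.26,73.37

[2] S642→`#0000ff` (score); closed run; points: 7.43,106.88 29.89,106.88 29.89,168.26 7.43,168.26

[3] S178→`#000000` (engrave); open run; points: 27.87,97.68 23.45,84.19 24.62,69.84 30.37,56.44 39.71,45.79 51.64,39.72 65.15,40.03

<svg xmlns="http://www.w3.org/2000/svg" width="186.07mm" height="200.05mm" viewBox="0 0 186.07 200.05">
  <polygon points="120.76,83.25 129.95,118.93 103.64,144.73 68.14,134.85 58.95,99.17 85.26,73.37" fill="none" stroke="#0000ff"/>
  <polygon points="7.43,106.88 29.89,106.88 29.89,168.26 7.43,168.26" fill="none" stroke="#0000ff"/>
  <polyline points="27.87,97.68 23.45,84.19 24.62,69.84 30.37,56.44 39.71,45.79 51.64,39.72 65.15,40.03" fill="none" stroke="#000000"/>
</svg>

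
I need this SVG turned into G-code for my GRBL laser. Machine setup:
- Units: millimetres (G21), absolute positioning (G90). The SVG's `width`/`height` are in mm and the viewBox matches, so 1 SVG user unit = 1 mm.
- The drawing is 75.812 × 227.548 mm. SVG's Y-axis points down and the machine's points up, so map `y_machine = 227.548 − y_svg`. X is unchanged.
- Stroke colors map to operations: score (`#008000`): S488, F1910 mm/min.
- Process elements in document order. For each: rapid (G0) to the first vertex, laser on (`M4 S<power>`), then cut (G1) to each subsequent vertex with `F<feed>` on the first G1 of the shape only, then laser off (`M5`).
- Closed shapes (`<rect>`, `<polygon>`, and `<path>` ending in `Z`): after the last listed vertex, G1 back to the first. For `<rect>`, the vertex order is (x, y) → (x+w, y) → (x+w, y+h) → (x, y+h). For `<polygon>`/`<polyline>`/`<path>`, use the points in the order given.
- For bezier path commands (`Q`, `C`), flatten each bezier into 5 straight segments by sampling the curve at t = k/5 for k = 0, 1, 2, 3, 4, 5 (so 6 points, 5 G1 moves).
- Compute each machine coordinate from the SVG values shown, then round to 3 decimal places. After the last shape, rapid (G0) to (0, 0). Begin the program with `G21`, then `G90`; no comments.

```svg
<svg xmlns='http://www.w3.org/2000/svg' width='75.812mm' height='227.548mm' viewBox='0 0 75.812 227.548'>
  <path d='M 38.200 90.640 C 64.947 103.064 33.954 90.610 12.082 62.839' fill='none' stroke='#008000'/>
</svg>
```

G21
G90
G0 X38.200 Y136.908
M4 S488
G1 X47.854 Y132.362 F1910
G1 X46.860 Y133.329
G1 X38.427 Y139.348
G1 X25.765 Y149.961
G1 X12.082 Y164.709
M5
G0 X0.000 Y0.000

1 u = 1 mm; y_m = 227.548 − y.

[1] `<path>` cubic bezier, #008000→score S488 F1910: (38.200,136.908) → (47.854,132.362) → (46.860,133.329) → (38.427,139.348) → (25.765,149.961) → (12.082,164.709)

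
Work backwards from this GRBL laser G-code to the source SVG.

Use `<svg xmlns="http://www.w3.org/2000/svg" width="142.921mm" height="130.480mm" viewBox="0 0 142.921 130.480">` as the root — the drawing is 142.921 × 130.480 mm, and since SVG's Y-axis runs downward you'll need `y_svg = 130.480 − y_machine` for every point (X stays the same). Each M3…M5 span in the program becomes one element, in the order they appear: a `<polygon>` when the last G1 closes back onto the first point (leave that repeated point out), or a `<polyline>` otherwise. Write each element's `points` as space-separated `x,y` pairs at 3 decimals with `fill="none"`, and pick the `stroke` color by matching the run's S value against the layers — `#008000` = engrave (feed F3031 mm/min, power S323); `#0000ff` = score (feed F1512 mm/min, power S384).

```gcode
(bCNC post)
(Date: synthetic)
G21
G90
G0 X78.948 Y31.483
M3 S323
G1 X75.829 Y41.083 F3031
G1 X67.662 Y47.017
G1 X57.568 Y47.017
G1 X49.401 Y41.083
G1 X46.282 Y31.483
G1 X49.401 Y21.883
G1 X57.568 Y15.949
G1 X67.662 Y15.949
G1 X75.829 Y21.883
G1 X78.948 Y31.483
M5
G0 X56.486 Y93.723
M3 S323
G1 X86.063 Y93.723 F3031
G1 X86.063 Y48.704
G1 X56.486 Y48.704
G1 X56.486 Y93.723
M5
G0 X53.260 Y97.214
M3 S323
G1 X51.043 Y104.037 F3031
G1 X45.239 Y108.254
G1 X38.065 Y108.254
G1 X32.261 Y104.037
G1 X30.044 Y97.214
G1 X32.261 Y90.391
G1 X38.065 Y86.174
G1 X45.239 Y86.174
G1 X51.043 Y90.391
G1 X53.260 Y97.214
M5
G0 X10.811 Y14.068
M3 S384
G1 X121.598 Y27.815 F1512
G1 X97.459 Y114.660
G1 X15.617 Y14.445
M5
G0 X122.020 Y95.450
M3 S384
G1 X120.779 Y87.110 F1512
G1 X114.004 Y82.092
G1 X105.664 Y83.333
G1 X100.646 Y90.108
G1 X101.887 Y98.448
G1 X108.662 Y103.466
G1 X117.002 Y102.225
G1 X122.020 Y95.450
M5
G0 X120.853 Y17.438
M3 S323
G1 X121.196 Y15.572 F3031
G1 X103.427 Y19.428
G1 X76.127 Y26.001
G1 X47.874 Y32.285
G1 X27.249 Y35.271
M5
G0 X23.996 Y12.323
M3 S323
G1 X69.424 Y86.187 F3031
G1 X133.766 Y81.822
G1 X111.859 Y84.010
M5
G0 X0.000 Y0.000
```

y_svg = 130.480 − y_m.

[1] S323→`#008000` (engrave); closed run; points: 78.948,98.997 75.829,89.397 67.662,83.463 57.568,83.463 49.401,89.397 46.282,98.997 49.401,108.597 57.568,114.531 67.662,114.531 75.829,108.597

[2] S323→`#008000` (engrave); closed run; points: 56.486,36.757 86.063,36.757 86.063,81.776 56.486,81.776

[3] S323→`#008000` (engrave); closed run; points: 53.260,33.266 51.043,26.443 45.239,22.226 38.065,22.226 32.261,26.443 30.044,33.266 32.261,40.089 38.065,44.306 45.239,44.306 51.043,40.089

[4] S384→`#0000ff` (score); open run; points: 10.811,116.412 121.598,102.665 97.459,15.820 15.617,116.035

[5] S384→`#0000ff` (score); closed run; points: 122.020,35.030 120.779,43.370 114.004,48.388 105.664,47.147 100.646,40.372 101.887,32.032 108.662,27.014 117.002,28.255

[6] S323→`#008000` (engrave); open run; points: 120.853,113.042 121.196,114.908 103.427,111.052 76.127,104.479 47.874,98.195 27.249,95.209

[7] S323→`#008000` (engrave); open run; points: 23.996,118.157 69.424,44.293 133.766,48.658 111.859,46.470

<svg xmlns="http://www.w3.org/2000/svg" width="142.921mm" height="130.480mm" viewBox="0 0 142.921 130.480">
  <polygon points="78.948,98.997 75.829,89.397 67.662,83.463 57.568,83.463 49.401,89.397 46.282,98.997 49.401,108.597 57.568,114.531 67.662,114.531 75.829,108.597" fill="none" stroke="#008000"/>
  <polygon points="56.486,36.757 86.063,36.757 86.063,81.776 56.486,81.776" fill="none" stroke="#008000"/>
  <polygon points="53.260,33.266 51.043,26.443 45.239,22.226 38.065,22.226 32.261,26.443 30.044,33.266 32.261,40.089 38.065,44.306 45.239,44.306 51.043,40.089" fill="none" stroke="#008000"/>
  <polyline points="10.811,116.412 121.598,102.665 97.459,15.820 15.617,116.035" fill="none" stroke="#0000ff"/>
  <polygon points="122.020,35.030 120.779,43.370 114.004,48.388 105.664,47.147 100.646,40.372 101.887,32.032 108.662,27.014 117.002,28.255" fill="none" stroke="#0000ff"/>
  <polyline points="120.853,113.042 121.196,114.908 103.427,111.052 76.127,104.479 47.874,98.195 27.249,95.209" fill="none" stroke="#008000"/>
  <polyline points="23.996,118.157 69.424,44.293 133.766,48.658 111.859,46.470" fill="none" stroke="#008000"/>
</svg>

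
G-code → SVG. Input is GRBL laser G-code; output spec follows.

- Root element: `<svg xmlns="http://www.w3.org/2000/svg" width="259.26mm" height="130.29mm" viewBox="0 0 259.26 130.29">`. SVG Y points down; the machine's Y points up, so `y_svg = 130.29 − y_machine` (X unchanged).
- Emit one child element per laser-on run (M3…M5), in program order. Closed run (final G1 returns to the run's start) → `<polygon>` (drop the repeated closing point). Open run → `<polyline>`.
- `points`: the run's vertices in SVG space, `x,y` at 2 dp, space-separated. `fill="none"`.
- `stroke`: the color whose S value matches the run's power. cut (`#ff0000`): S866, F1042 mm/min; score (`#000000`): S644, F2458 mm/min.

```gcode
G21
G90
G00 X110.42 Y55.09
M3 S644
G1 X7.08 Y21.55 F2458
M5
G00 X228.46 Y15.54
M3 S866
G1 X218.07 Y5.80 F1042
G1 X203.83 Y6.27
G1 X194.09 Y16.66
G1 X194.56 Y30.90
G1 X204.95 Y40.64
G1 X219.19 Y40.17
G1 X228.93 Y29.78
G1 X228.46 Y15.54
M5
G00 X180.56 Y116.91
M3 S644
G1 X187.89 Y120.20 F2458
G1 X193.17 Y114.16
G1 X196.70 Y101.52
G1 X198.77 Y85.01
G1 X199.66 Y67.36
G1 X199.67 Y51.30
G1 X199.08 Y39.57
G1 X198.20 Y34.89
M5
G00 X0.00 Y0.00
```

<svg xmlns="http://www.w3.org/2000/svg" width="259.26mm" height="130.29mm" viewBox="0 0 259.26 130.29">
  <polyline points="110.42,75.20 7.08,108.74" fill="none" stroke="#000000"/>
  <polygon points="228.46,114.75 218.07,124.49 203.83,124.02 194.09,113.63 194.56,99.39 204.95,89.65 219.19,90.12 228.93,100.51" fill="none" stroke="#ff0000"/>
  <polyline points="180.56,13.38 187.89,10.09 193.17,16.13 196.70,28.77 198.77,45.28 199.66,62.93 199.67,78.99 199.08,90.72 198.20,95.40" fill="none" stroke="#000000"/>
</svg>

y_svg = 130.29 − y_m.

[1] S644→`#000000` (score); open run; points: 110.42,75.20 7.08,108.74

[2] S866→`#ff0000` (cut); closed run; points: 228.46,114.75 218.07,124.49 203.83,124.02 194.09,113.63 194.56,99.39 204.95,89.65 219.19,90.12 228.93,100.51

[3] S644→`#000000` (score); open run; points: 180.56,13.38 187.89,10.09 193.17,16.13 196.70,28.77 198.77,45.28 199.66,62.93 199.67,78.99 199.08,90.72 198.20,95.40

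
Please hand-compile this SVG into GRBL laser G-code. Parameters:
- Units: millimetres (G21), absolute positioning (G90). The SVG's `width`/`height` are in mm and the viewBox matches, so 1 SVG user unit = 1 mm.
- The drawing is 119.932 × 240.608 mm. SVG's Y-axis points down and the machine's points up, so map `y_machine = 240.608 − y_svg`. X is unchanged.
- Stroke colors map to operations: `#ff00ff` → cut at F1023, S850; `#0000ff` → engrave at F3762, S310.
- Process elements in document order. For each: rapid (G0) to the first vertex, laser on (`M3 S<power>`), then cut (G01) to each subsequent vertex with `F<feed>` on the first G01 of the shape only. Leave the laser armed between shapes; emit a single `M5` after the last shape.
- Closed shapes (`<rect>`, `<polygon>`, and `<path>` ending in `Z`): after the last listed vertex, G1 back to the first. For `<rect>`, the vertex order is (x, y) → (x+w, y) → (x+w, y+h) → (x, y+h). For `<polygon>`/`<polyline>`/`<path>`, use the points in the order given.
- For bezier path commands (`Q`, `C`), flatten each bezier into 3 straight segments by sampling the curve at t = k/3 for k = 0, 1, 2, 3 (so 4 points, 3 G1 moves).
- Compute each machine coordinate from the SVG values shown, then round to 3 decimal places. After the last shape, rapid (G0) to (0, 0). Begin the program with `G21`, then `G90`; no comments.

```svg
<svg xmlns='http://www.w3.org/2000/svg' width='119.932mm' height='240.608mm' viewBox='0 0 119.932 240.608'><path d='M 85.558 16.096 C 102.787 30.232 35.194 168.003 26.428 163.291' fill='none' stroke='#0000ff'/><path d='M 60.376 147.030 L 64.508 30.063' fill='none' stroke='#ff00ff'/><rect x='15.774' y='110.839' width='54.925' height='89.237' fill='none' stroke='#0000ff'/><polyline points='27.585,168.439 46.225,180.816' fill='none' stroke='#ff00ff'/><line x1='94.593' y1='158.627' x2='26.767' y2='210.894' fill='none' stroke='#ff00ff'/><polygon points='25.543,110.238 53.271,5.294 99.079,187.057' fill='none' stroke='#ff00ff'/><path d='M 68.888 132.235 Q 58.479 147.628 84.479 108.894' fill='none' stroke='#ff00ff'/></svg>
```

G21
G90
G0 X85.558 Y224.512
M3 S310
G01 X79.833 Y179.021 F3762
G01 X49.483 Y110.243
G01 X26.428 Y77.317
G0 X60.376 Y93.578
M3 S850
G01 X64.508 Y210.545 F1023
G0 X15.774 Y129.769
M3 S310
G01 X70.699 Y129.769 F3762
G01 X70.699 Y40.532
G01 X15.774 Y40.532
G01 X15.774 Y129.769
G0 X27.585 Y72.169
M3 S850
G01 X46.225 Y59.792 F1023
G0 X94.593 Y81.981
M3 S850
G01 X26.767 Y29.714 F1023
G0 X25.543 Y130.370
M3 S850
G01 X53.271 Y235.314 F1023
G01 X99.079 Y53.551
G01 X25.543 Y130.370
G0 X68.888 Y108.373
M3 S850
G01 X65.994 Y104.125 F1023
G01 X71.191 Y111.905
G01 X84.479 Y131.714
M5
G0 X0.000 Y0.000

Since the viewBox matches the mm dimensions, user units are millimetres directly. The only transform is the Y-flip y_m = 240.608 − y_svg.

Shape 1 is a cubic bezier drawn with `<path>`. Its stroke #0000ff means engrave at S310, F3762. After flipping Y the toolpath is (85.558,224.512) → (79.833,179.021) → (49.483,110.243) → (26.428,77.317).

Shape 2 is a line segment drawn with `<path>`. Its stroke #ff00ff means cut at S850, F1023. After flipping Y the toolpath is (60.376,93.578) → (64.508,210.545).

Shape 3 is a rectangle drawn with `<rect>`. Its stroke #0000ff means engrave at S310, F3762. After flipping Y the toolpath is (15.774,129.769) → (70.699,129.769) → (70.699,40.532) → (15.774,40.532) → (15.774,129.769), returning to the start.

Shape 4 is a line segment drawn with `<polyline>`. Its stroke #ff00ff means cut at S850, F1023. After flipping Y the toolpath is (27.585,72.169) → (46.225,59.792).

Shape 5 is a line segment drawn with `<line>`. Its stroke #ff00ff means cut at S850, F1023. After flipping Y the toolpath is (94.593,81.981) → (26.767,29.714).

Shape 6 is a closed polygon drawn with `<polygon>`. Its stroke #ff00ff means cut at S850, F1023. After flipping Y the toolpath is (25.543,130.370) → (53.271,235.314) → (99.079,53.551) → (25.543,130.370), returning to the start.

Shape 7 is a quadratic bezier drawn with `<path>`. Its stroke #ff00ff means cut at S850, F1023. After flipping Y the toolpath is (68.888,108.373) → (65.994,104.125) → (71.191,111.905) → (84.479,131.714).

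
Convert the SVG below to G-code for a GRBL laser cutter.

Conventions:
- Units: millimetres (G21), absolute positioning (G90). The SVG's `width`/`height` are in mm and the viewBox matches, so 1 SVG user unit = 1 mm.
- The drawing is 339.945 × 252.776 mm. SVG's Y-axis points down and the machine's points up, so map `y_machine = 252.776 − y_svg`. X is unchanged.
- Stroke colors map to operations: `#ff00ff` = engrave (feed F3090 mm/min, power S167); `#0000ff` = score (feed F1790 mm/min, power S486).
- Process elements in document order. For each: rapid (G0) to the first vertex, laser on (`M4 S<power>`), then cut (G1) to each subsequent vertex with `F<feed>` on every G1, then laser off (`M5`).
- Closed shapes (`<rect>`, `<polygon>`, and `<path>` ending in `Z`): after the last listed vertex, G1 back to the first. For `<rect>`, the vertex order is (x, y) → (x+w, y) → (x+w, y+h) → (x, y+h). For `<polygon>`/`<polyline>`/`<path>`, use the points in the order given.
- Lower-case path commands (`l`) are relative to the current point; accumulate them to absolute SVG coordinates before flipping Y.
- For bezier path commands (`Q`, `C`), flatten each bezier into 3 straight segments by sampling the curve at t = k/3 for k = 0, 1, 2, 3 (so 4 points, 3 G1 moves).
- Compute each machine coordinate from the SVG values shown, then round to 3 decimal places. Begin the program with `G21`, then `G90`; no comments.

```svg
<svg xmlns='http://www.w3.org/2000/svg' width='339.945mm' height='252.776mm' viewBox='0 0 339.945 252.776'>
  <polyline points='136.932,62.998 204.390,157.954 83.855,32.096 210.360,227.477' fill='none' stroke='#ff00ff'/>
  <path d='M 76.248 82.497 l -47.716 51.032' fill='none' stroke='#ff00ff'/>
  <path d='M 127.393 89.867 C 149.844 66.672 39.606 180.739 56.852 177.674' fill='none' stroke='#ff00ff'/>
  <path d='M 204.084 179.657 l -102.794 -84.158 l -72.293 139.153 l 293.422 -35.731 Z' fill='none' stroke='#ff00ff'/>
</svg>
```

Since the viewBox matches the mm dimensions, user units are millimetres directly. The only transform is the Y-flip y_m = 252.776 − y_svg.

Shape 1 is a open polyline drawn with `<polyline>`. Its stroke #ff00ff means engrave at S167, F3090. After flipping Y the toolpath is (136.932,189.778) → (204.390,94.822) → (83.855,220.680) → (210.360,25.299).

Shape 2 is a line segment drawn with `<path>`. Its stroke #ff00ff means engrave at S167, F3090. After flipping Y the toolpath is (76.248,170.279) → (28.532,119.247).

Shape 3 is a cubic bezier drawn with `<path>`. Its stroke #ff00ff means engrave at S167, F3090. After flipping Y the toolpath is (127.393,162.909) → (115.250,149.772) → (72.465,101.659) → (56.852,75.102).

Shape 4 is a closed polygon drawn with `<path>`. Its stroke #ff00ff means engrave at S167, F3090. After flipping Y the toolpath is (204.084,73.119) → (101.290,157.277) → (28.997,18.124) → (322.419,53.855) → (204.084,73.119), returning to the start.

G21
G90
G0 X136.932 Y189.778
M4 S167
G1 X204.390 Y94.822 F3090
G1 X83.855 Y220.680 F3090
G1 X210.360 Y25.299 F3090
M5
G0 X76.248 Y170.279
M4 S167
G1 X28.532 Y119.247 F3090
M5
G0 X127.393 Y162.909
M4 S167
G1 X115.250 Y149.772 F3090
G1 X72.465 Y101.659 F3090
G1 X56.852 Y75.102 F3090
M5
G0 X204.084 Y73.119
M4 S167
G1 X101.290 Y157.277 F3090
G1 X28.997 Y18.124 F3090
G1 X322.419 Y53.855 F3090
G1 X204.084 Y73.119 F3090
M5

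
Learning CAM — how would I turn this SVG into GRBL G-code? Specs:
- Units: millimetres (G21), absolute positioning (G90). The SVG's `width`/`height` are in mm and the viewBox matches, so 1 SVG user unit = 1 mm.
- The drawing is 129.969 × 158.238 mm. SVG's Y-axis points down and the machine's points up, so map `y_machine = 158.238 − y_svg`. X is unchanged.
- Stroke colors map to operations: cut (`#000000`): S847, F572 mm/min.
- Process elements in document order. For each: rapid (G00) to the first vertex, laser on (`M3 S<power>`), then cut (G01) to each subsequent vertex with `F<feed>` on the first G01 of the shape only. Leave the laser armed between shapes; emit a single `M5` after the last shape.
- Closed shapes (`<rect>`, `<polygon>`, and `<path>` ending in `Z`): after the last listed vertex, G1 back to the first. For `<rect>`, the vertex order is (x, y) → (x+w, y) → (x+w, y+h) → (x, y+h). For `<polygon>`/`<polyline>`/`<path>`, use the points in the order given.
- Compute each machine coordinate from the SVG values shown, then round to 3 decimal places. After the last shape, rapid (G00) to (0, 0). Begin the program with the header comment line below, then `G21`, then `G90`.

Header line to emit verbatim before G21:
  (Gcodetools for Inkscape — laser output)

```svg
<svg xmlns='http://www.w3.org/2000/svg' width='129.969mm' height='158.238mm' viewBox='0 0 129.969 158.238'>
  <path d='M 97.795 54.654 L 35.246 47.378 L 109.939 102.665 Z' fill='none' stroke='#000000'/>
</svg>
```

(Gcodetools for Inkscape — laser output)
G21
G90
G00 X97.795 Y103.584
M3 S847
G01 X35.246 Y110.860 F572
G01 X109.939 Y55.573
G01 X97.795 Y103.584
M5
G00 X0.000 Y0.000

Since the viewBox matches the mm dimensions, user units are millimetres directly. The only transform is the Y-flip y_m = 158.238 − y_svg.

Shape 1 is a closed polygon drawn with `<path>`. Its stroke #000000 means cut at S847, F572. After flipping Y the toolpath is (97.795,103.584) → (35.246,110.860) → (109.939,55.573) → (97.795,103.584), returning to the start.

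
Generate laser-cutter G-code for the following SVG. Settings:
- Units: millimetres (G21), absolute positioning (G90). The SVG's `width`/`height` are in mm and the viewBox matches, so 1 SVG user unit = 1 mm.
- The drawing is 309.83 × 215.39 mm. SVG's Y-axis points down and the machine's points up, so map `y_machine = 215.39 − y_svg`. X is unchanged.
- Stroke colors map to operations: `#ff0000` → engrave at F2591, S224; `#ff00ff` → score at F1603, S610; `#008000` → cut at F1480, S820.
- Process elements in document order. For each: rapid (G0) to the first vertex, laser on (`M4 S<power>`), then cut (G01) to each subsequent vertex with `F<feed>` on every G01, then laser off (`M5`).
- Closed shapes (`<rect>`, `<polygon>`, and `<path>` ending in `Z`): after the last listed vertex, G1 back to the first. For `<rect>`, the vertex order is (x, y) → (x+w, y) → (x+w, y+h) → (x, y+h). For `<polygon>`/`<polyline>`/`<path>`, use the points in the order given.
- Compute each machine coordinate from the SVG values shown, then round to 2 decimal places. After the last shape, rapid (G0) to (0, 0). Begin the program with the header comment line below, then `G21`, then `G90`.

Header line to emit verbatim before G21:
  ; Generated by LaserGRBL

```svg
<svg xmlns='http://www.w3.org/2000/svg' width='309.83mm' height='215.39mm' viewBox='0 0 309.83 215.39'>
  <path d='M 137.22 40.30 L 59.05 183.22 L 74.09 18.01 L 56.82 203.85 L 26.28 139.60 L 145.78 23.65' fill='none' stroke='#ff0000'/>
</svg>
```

1 u = 1 mm; y_m = 215.39 − y.

[1] `<path>` open polyline, #ff0000→engrave S224 F2591: (137.22,175.09) → (59.05,32.17) → (74.09,197.38) → (56.82,11.54) → (26.28,75.79) → (145.78,191.74)

; Generated by LaserGRBL
G21
G90
G0 X137.22 Y175.09
M4 S224
G01 X59.05 Y32.17 F2591
G01 X74.09 Y197.38 F2591
G01 X56.82 Y11.54 F2591
G01 X26.28 Y75.79 F2591
G01 X145.78 Y191.74 F2591
M5
G0 X0.00 Y0.00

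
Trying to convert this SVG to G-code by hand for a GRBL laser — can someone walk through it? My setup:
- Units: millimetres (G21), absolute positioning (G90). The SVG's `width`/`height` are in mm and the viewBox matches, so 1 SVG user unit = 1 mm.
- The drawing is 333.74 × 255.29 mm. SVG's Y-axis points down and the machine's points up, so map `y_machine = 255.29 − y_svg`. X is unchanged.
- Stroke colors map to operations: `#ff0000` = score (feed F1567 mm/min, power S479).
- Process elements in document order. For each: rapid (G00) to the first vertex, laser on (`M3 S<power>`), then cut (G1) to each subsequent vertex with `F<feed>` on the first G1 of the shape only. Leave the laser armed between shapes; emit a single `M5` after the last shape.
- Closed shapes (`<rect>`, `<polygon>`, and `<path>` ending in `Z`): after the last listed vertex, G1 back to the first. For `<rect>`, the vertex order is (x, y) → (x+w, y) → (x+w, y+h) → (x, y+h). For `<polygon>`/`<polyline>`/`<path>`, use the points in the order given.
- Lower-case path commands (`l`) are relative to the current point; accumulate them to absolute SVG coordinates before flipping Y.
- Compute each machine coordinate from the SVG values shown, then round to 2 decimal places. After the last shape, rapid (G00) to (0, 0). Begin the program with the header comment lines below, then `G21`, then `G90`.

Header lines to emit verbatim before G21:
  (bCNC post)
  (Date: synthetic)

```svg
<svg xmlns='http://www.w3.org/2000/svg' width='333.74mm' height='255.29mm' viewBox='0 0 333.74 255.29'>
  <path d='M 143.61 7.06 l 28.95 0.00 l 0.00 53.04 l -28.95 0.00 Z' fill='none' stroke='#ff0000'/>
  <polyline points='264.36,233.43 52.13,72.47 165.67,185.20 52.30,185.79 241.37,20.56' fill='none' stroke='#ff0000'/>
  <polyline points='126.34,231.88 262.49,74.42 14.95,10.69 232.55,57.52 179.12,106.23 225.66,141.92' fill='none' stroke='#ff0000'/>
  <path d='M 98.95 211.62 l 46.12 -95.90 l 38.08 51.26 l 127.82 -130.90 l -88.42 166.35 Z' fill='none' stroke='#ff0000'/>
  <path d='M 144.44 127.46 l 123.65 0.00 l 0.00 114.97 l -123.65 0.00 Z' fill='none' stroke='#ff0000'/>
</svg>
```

(bCNC post)
(Date: synthetic)
G21
G90
G00 X143.61 Y248.23
M3 S479
G1 X172.56 Y248.23 F1567
G1 X172.56 Y195.19
G1 X143.61 Y195.19
G1 X143.61 Y248.23
G00 X264.36 Y21.86
M3 S479
G1 X52.13 Y182.82 F1567
G1 X165.67 Y70.09
G1 X52.30 Y69.50
G1 X241.37 Y234.73
G00 X126.34 Y23.41
M3 S479
G1 X262.49 Y180.87 F1567
G1 X14.95 Y244.60
G1 X232.55 Y197.77
G1 X179.12 Y149.06
G1 X225.66 Y113.37
G00 X98.95 Y43.67
M3 S479
G1 X145.07 Y139.57 F1567
G1 X183.15 Y88.31
G1 X310.97 Y219.21
G1 X222.55 Y52.86
G1 X98.95 Y43.67
G00 X144.44 Y127.83
M3 S479
G1 X268.09 Y127.83 F1567
G1 X268.09 Y12.86
G1 X144.44 Y12.86
G1 X144.44 Y127.83
M5
G00 X0.00 Y0.00

viewBox `0 0 333.74 255.29` with mm width/height → 1 unit = 1 mm. Flip: y_m = 255.29 − y_svg.

**Shape 1** — `<path>` rectangle, stroke `#ff0000` → score (S479, F1567). Machine vertices: (143.61,248.23) → (172.56,248.23) → (172.56,195.19) → (143.61,195.19) → (143.61,248.23). Closed: final G1 returns to the first vertex.

**Shape 2** — `<polyline>` open polyline, stroke `#ff0000` → score (S479, F1567). Machine vertices: (264.36,21.86) → (52.13,182.82) → (165.67,70.09) → (52.30,69.50) → (241.37,234.73). Open path.

**Shape 3** — `<polyline>` open polyline, stroke `#ff0000` → score (S479, F1567). Machine vertices: (126.34,23.41) → (262.49,180.87) → (14.95,244.60) → (232.55,197.77) → (179.12,149.06) → (225.66,113.37). Open path.

**Shape 4** — `<path>` closed polygon, stroke `#ff0000` → score (S479, F1567). Machine vertices: (98.95,43.67) → (145.07,139.57) → (183.15,88.31) → (310.97,219.21) → (222.55,52.86) → (98.95,43.67). Closed: final G1 returns to the first vertex.

**Shape 5** — `<path>` rectangle, stroke `#ff0000` → score (S479, F1567). Machine vertices: (144.44,127.83) → (268.09,127.83) → (268.09,12.86) → (144.44,12.86) → (144.44,127.83). Closed: final G1 returns to the first vertex.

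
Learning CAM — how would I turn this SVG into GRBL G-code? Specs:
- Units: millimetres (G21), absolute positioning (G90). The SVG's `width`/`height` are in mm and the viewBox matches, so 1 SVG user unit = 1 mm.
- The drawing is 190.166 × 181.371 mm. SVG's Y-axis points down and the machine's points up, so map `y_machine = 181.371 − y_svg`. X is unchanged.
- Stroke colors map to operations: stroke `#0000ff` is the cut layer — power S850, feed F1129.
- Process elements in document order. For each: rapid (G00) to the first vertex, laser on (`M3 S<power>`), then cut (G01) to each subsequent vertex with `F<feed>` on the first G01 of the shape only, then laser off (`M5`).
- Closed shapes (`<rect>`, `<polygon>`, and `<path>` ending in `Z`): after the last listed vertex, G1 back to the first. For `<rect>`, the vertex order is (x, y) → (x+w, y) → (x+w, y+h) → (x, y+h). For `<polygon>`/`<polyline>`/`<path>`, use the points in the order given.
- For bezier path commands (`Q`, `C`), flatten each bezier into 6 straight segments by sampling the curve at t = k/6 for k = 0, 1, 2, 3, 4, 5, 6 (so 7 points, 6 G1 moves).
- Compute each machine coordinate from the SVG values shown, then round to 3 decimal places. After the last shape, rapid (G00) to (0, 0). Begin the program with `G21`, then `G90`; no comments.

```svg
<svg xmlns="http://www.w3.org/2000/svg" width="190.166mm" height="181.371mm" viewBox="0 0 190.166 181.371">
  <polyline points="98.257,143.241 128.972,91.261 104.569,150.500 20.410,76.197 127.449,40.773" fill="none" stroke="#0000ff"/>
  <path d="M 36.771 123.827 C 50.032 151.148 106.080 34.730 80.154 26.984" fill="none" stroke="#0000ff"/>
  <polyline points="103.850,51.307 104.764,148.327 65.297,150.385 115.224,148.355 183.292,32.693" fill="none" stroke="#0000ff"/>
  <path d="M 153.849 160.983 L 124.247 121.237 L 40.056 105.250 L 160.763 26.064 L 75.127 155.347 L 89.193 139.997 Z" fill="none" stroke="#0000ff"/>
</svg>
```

viewBox `0 0 190.166 181.371` with mm width/height → 1 unit = 1 mm. Flip: y_m = 181.371 − y_svg.

**Shape 1** — `<polyline>` open polyline, stroke `#0000ff` → cut (S850, F1129). Machine vertices: (98.257,38.130) → (128.972,90.110) → (104.569,30.871) → (20.410,105.174) → (127.449,140.598). Open path.

**Shape 2** — `<path>` cubic bezier, stroke `#0000ff` → cut (S850, F1129). Control points (SVG): P0=(36.771,123.827), P1=(50.032,151.148), P2=(106.080,34.730), P3=(80.154,26.984); sampled at t=k/6. Machine vertices: (36.771,57.544) → (46.389,54.693) → (59.674,68.787) → (73.158,92.815) → (83.376,119.766) → (86.863,142.627) → (80.154,154.387). Open path.

**Shape 3** — `<polyline>` open polyline, stroke `#0000ff` → cut (S850, F1129). Machine vertices: (103.850,130.064) → (104.764,33.044) → (65.297,30.986) → (115.224,33.016) → (183.292,148.678). Open path.

**Shape 4** — `<path>` closed polygon, stroke `#0000ff` → cut (S850, F1129). Machine vertices: (153.849,20.388) → (124.247,60.134) → (40.056,76.121) → (160.763,155.307) → (75.127,26.024) → (89.193,41.374) → (153.849,20.388). Closed: final G1 returns to the first vertex.

G21
G90
G00 X98.257 Y38.130
M3 S850
G01 X128.972 Y90.110 F1129
G01 X104.569 Y30.871
G01 X20.410 Y105.174
G01 X127.449 Y140.598
M5
G00 X36.771 Y57.544
M3 S850
G01 X46.389 Y54.693 F1129
G01 X59.674 Y68.787
G01 X73.158 Y92.815
G01 X83.376 Y119.766
G01 X86.863 Y142.627
G01 X80.154 Y154.387
M5
G00 X103.850 Y130.064
M3 S850
G01 X104.764 Y33.044 F1129
G01 X65.297 Y30.986
G01 X115.224 Y33.016
G01 X183.292 Y148.678
M5
G00 X153.849 Y20.388
M3 S850
G01 X124.247 Y60.134 F1129
G01 X40.056 Y76.121
G01 X160.763 Y155.307
G01 X75.127 Y26.024
G01 X89.193 Y41.374
G01 X153.849 Y20.388
M5
G00 X0.000 Y0.000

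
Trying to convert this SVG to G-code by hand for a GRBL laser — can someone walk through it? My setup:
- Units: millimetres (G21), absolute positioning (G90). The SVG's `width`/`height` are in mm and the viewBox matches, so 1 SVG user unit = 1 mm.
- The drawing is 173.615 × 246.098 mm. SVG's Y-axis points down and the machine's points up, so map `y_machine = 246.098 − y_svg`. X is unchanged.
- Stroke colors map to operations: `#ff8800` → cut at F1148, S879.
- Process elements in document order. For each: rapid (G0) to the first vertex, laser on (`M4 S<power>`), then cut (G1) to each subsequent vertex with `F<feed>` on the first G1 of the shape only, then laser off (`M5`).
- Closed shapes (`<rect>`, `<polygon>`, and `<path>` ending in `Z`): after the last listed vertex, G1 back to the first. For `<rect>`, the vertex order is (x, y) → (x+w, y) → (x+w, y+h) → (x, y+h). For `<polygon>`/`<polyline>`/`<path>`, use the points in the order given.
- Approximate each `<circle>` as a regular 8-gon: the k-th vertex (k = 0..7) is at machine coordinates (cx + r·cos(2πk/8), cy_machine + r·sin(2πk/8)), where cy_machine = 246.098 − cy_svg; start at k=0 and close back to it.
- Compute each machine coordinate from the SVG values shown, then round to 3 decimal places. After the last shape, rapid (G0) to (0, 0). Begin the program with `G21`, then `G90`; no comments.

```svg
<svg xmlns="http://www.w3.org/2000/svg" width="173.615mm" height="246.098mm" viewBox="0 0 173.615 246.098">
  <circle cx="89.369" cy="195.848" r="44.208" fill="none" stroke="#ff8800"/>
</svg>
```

G21
G90
G0 X133.577 Y50.250
M4 S879
G1 X120.629 Y81.510 F1148
G1 X89.369 Y94.458
G1 X58.109 Y81.510
G1 X45.161 Y50.250
G1 X58.109 Y18.990
G1 X89.369 Y6.042
G1 X120.629 Y18.990
G1 X133.577 Y50.250
M5
G0 X0.000 Y0.000

1 u = 1 mm; y_m = 246.098 − y.

[1] `<circle>` circle, #ff8800→cut S879 F1148: (133.577,50.250) → (120.629,81.510) → (89.369,94.458) → (58.109,81.510) → (45.161,50.250) → (58.109,18.990) → (89.369,6.042) → (120.629,18.990) → (133.577,50.250) (closed)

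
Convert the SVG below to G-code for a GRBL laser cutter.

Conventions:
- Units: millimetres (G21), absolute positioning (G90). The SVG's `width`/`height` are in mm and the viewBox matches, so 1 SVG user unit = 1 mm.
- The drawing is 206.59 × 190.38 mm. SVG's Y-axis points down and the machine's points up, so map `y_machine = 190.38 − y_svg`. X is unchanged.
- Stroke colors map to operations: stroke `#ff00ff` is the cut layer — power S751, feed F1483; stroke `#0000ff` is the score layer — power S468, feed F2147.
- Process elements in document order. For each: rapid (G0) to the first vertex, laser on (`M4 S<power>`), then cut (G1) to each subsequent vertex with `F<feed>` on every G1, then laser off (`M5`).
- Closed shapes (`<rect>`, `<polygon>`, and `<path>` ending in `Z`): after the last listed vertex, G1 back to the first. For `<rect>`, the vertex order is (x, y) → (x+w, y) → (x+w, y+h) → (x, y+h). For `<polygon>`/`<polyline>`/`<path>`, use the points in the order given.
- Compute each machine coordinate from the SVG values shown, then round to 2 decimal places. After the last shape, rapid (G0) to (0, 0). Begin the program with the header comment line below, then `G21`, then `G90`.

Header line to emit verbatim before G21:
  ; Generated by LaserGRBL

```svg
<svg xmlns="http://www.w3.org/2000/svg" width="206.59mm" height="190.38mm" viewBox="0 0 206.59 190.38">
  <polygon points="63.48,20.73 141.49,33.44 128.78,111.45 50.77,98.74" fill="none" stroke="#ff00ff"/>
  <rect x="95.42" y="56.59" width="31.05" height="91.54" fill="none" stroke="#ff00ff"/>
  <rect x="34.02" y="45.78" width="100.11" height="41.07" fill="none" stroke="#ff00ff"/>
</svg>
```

1 u = 1 mm; y_m = 190.38 − y.

[1] `<polygon>` regular polygon, #ff00ff→cut S751 F1483: (63.48,169.65) → (141.49,156.94) → (128.78,78.93) → (50.77,91.64) → (63.48,169.65) (closed)

[2] `<rect>` rectangle, #ff00ff→cut S751 F1483: (95.42,133.79) → (126.47,133.79) → (126.47,42.25) → (95.42,42.25) → (95.42,133.79) (closed)

[3] `<rect>` rectangle, #ff00ff→cut S751 F1483: (34.02,144.60) → (134.13,144.60) → (134.13,103.53) → (34.02,103.53) → (34.02,144.60) (closed)

; Generated by LaserGRBL
G21
G90
G0 X63.48 Y169.65
M4 S751
G1 X141.49 Y156.94 F1483
G1 X128.78 Y78.93 F1483
G1 X50.77 Y91.64 F1483
G1 X63.48 Y169.65 F1483
M5
G0 X95.42 Y133.79
M4 S751
G1 X126.47 Y133.79 F1483
G1 X126.47 Y42.25 F1483
G1 X95.42 Y42.25 F1483
G1 X95.42 Y133.79 F1483
M5
G0 X34.02 Y144.60
M4 S751
G1 X134.13 Y144.60 F1483
G1 X134.13 Y103.53 F1483
G1 X34.02 Y103.53 F1483
G1 X34.02 Y144.60 F1483
M5
G0 X0.00 Y0.00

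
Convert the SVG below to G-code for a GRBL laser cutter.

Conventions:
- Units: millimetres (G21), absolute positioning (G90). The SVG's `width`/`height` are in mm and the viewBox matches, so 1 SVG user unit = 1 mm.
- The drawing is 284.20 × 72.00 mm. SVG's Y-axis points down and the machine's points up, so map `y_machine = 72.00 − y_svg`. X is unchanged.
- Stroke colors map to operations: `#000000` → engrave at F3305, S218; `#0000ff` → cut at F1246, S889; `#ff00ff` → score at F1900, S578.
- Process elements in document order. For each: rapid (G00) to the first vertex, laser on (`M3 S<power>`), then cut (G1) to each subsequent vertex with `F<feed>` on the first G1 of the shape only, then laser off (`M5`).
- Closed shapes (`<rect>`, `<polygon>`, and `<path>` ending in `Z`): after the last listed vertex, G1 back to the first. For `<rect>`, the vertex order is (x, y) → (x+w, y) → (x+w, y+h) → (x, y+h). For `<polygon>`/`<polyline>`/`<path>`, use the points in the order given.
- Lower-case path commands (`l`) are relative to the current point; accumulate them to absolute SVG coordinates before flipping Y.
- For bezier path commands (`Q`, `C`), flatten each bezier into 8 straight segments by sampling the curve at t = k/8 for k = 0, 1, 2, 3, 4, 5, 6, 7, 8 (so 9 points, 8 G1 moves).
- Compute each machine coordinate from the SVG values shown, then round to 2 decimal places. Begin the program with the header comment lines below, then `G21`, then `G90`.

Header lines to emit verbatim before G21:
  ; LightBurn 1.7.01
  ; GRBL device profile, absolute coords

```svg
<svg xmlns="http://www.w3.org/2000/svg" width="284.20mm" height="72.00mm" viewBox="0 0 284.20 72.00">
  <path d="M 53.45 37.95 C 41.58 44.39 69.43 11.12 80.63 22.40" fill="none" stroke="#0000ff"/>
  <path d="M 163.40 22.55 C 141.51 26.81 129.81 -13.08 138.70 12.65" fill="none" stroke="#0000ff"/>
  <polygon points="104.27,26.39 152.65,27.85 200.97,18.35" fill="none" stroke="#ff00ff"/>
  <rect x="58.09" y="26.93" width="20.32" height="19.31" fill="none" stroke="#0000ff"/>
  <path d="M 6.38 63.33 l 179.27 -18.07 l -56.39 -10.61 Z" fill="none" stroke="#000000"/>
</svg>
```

; LightBurn 1.7.01
; GRBL device profile, absolute coords
G21
G90
G00 X53.45 Y34.05
M3 S889
G1 X50.75 Y33.33 F1246
G1 X51.11 Y35.35
G1 X53.88 Y39.11
G1 X58.39 Y43.64
G1 X63.98 Y47.94
G1 X69.99 Y51.02
G1 X75.76 Y51.91
G1 X80.63 Y49.60
M5
G00 X163.40 Y49.45
M3 S889
G1 X155.69 Y49.71 F1246
G1 X149.06 Y52.82
G1 X143.62 Y57.49
G1 X139.51 Y62.45
G1 X136.84 Y66.40
G1 X135.73 Y68.06
G1 X136.31 Y66.14
G1 X138.70 Y59.35
M5
G00 X104.27 Y45.61
M3 S578
G1 X152.65 Y44.15 F1900
G1 X200.97 Y53.65
G1 X104.27 Y45.61
M5
G00 X58.09 Y45.07
M3 S889
G1 X78.41 Y45.07 F1246
G1 X78.41 Y25.76
G1 X58.09 Y25.76
G1 X58.09 Y45.07
M5
G00 X6.38 Y8.67
M3 S218
G1 X185.65 Y26.74 F3305
G1 X129.26 Y37.35
G1 X6.38 Y8.67
M5

viewBox `0 0 284.20 72.00` with mm width/height → 1 unit = 1 mm. Flip: y_m = 72.00 − y_svg.

**Shape 1** — `<path>` cubic bezier, stroke `#0000ff` → cut (S889, F1246). Control points (SVG): P0=(53.45,37.95), P1=(41.58,44.39), P2=(69.43,11.12), P3=(80.63,22.40); sampled at t=k/8. Machine vertices: (53.45,34.05) → (50.75,33.33) → (51.11,35.35) → (53.88,39.11) → (58.39,43.64) → (63.98,47.94) → (69.99,51.02) → (75.76,51.91) → (80.63,49.60). Open path.

**Shape 2** — `<path>` cubic bezier, stroke `#0000ff` → cut (S889, F1246). Control points (SVG): P0=(163.40,22.55), P1=(141.51,26.81), P2=(129.81,-13.08), P3=(138.70,12.65); sampled at t=k/8. Machine vertices: (163.40,49.45) → (155.69,49.71) → (149.06,52.82) → (143.62,57.49) → (139.51,62.45) → (136.84,66.40) → (135.73,68.06) → (136.31,66.14) → (138.70,59.35). Open path.

**Shape 3** — `<polygon>` closed polygon, stroke `#ff00ff` → score (S578, F1900). Machine vertices: (104.27,45.61) → (152.65,44.15) → (200.97,53.65) → (104.27,45.61). Closed: final G1 returns to the first vertex.

**Shape 4** — `<rect>` rectangle, stroke `#0000ff` → cut (S889, F1246). Machine vertices: (58.09,45.07) → (78.41,45.07) → (78.41,25.76) → (58.09,25.76) → (58.09,45.07). Closed: final G1 returns to the first vertex.

**Shape 5** — `<path>` closed polygon, stroke `#000000` → engrave (S218, F3305). Machine vertices: (6.38,8.67) → (185.65,26.74) → (129.26,37.35) → (6.38,8.67). Closed: final G1 returns to the first vertex.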